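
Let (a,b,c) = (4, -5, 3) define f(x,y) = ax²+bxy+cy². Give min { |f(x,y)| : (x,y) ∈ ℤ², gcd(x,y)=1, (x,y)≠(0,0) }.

translate: b→3 (≡-5 mod 8), so (4,-5,3)→(4,3,2)
flip: (4,3,2)→(2,-3,4)
translate: b→1 (≡-3 mod 4), so (2,-3,4)→(2,1,3)
reduced (well bottom): (2,1,3) with a≤c, −a<b≤a
well minimum = a = 2

2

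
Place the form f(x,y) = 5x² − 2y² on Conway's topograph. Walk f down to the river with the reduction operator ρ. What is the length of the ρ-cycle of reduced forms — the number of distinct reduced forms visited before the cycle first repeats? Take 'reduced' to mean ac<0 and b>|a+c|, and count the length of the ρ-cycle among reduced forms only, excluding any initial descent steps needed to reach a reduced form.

D = 40, ⌊√D⌋ = 6
descent: ρ → (-2,4,3)  [lands on river]
river: ρ → (3,2,-3)
river: ρ → (-3,4,2)
river: ρ → (2,4,-3)
river: ρ → (-3,2,3)
river: ρ → (3,4,-2)
ρ-cycle length = 6 (tail of 1 descent step not counted)

6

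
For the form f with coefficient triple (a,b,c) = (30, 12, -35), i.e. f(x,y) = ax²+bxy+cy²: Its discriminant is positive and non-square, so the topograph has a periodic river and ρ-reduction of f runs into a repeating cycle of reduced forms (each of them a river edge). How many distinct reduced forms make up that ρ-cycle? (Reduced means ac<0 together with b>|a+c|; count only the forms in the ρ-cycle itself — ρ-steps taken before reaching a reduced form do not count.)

D = 4344, ⌊√D⌋ = 65
river: ρ → (-35,58,7)
river: ρ → (7,54,-51)
river: ρ → (-51,48,10)
river: ρ → (10,52,-41)
river: ρ → (-41,30,21)
river: ρ → (21,54,-17)
river: ρ → (-17,48,30)
river: ρ → (30,12,-35)
ρ-cycle length = 8 (tail of 0 descent steps not counted)

8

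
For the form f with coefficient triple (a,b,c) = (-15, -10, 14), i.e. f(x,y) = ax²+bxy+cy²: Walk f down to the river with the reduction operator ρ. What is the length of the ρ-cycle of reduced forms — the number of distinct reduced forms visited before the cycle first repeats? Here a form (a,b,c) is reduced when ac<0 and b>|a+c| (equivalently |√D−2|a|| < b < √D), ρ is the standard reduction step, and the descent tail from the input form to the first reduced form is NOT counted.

D = 940, ⌊√D⌋ = 30
descent: ρ → (14,10,-15)  [lands on river]
river: ρ → (-15,20,9)
river: ρ → (9,16,-19)
river: ρ → (-19,22,6)
river: ρ → (6,26,-11)
river: ρ → (-11,18,14)
ρ-cycle length = 6 (tail of 1 descent step not counted)

6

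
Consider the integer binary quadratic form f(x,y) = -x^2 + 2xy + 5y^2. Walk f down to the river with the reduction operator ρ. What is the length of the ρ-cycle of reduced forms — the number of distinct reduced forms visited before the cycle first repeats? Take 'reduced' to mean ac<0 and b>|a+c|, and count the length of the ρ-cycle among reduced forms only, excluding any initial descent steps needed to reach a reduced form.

D = 24, ⌊√D⌋ = 4
descent: ρ → (5,-2,-1)
descent: ρ → (-1,4,2)  [lands on river]
river: ρ → (2,4,-1)
ρ-cycle length = 2 (tail of 2 descent steps not counted)

2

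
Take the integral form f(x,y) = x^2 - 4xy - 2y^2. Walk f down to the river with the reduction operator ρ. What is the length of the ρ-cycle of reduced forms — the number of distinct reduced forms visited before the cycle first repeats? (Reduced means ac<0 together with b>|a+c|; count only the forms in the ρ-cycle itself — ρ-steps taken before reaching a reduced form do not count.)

D = 24, ⌊√D⌋ = 4
descent: ρ → (-2,4,1)  [lands on river]
river: ρ → (1,4,-2)
ρ-cycle length = 2 (tail of 1 descent step not counted)

2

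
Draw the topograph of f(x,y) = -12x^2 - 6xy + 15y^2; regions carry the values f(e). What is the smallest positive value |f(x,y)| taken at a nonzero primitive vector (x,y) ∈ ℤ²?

descent: ρ → (15,6,-12)  [lands on river]
river: ρ → (-12,18,9)
river: ρ → (9,18,-12)
river: ρ → (-12,6,15)
river: ρ → (15,24,-3)
river: ρ → (-3,24,15)
closes: descent 1, river 6
min |a| on river = 3

3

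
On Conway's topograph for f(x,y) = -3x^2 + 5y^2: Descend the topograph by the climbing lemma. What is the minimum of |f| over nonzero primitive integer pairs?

descent: ρ → (5,0,-3)
descent: ρ → (-3,6,2)  [lands on river]
river: ρ → (2,6,-3)
closes: descent 2, river 2
min |a| on river = 2

2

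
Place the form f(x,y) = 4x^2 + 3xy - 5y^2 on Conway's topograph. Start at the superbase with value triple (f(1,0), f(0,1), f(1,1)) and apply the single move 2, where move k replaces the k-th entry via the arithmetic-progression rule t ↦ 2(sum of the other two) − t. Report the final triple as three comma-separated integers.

start (4,-5,2) = (f(1,0),f(0,1),f(1,1))
replace slot 2: 2·(4+2) − (-5) = 17 → (4,17,2)

4,17,2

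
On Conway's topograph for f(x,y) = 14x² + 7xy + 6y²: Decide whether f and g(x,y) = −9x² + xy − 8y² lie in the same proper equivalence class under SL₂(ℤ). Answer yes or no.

D₁ = -287, D₂ = -287
f: flip: (14,7,6)→(6,-7,14)
f: translate: b→5 (≡-7 mod 12), so (6,-7,14)→(6,5,13)
f: reduced (well bottom): (6,5,13) with a≤c, −a<b≤a
g is negative-definite; reduce −g:
−g: flip: (9,-1,8)→(8,1,9)
−g: reduced (well bottom): (8,1,9) with a≤c, −a<b≤a
flip sign back: reduced form of g is (-8,-1,-9)
reduced forms (6, 5, 13) vs (-8, -1, -9) ⇒ inequivalent

no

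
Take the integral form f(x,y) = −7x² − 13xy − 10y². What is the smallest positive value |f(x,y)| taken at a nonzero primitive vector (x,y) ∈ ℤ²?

translate: b→-1 (≡13 mod 14), so (7,13,10)→(7,-1,4)
flip: (7,-1,4)→(4,1,7)
reduced (well bottom): (4,1,7) with a≤c, −a<b≤a
well minimum |f| = |-4| = 4 (negative-definite)

4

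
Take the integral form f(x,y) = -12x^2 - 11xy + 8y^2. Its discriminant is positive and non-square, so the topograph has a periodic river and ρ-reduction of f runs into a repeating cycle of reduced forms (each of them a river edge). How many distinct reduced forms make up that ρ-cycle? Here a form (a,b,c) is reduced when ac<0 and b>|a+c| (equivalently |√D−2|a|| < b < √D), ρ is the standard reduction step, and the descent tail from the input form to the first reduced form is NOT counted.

D = 505, ⌊√D⌋ = 22
descent: ρ → (8,11,-12)  [lands on river]
river: ρ → (-12,13,7)
river: ρ → (7,15,-10)
river: ρ → (-10,5,12)
river: ρ → (12,19,-3)
river: ρ → (-3,17,18)
river: ρ → (18,19,-2)
river: ρ → (-2,21,8)
ρ-cycle length = 8 (tail of 1 descent step not counted)

8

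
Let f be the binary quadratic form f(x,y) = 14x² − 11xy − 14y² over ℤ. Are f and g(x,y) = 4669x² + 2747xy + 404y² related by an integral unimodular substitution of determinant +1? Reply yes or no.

D₁ = 905, D₂ = 905
river cycle of f (length 6): (-14, 11, 14), (14, 17, -11), (-11, 27, 4), (4, 29, -4), (-4, 27, 11), (11, 17, -14)
river cycle of g (length 6): (11, 17, -14), (-14, 11, 14), (14, 17, -11), (-11, 27, 4), (4, 29, -4), (-4, 27, 11)
cycles coincide ⇒ equivalent

yes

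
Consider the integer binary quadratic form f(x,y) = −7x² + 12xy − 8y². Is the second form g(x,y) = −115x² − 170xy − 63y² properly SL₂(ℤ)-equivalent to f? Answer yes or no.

D₁ = -80, D₂ = -80
f is negative-definite; reduce −f:
−f: translate: b→2 (≡-12 mod 14), so (7,-12,8)→(7,2,3)
−f: flip: (7,2,3)→(3,-2,7)
−f: reduced (well bottom): (3,-2,7) with a≤c, −a<b≤a
flip sign back: reduced form of f is (-3,2,-7)
g is negative-definite; reduce −g:
−g: translate: b→-60 (≡170 mod 230), so (115,170,63)→(115,-60,8)
−g: flip: (115,-60,8)→(8,60,115)
−g: translate: b→-4 (≡60 mod 16), so (8,60,115)→(8,-4,3)
−g: flip: (8,-4,3)→(3,4,8)
−g: translate: b→-2 (≡4 mod 6), so (3,4,8)→(3,-2,7)
−g: reduced (well bottom): (3,-2,7) with a≤c, −a<b≤a
flip sign back: reduced form of g is (-3,2,-7)
reduced forms (-3, 2, -7) vs (-3, 2, -7) ⇒ equivalent

yes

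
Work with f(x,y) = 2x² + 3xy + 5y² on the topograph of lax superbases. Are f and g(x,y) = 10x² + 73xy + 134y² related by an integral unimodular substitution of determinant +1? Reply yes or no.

D₁ = -31, D₂ = -31
f: translate: b→-1 (≡3 mod 4), so (2,3,5)→(2,-1,4)
f: reduced (well bottom): (2,-1,4) with a≤c, −a<b≤a
g: translate: b→-7 (≡73 mod 20), so (10,73,134)→(10,-7,2)
g: flip: (10,-7,2)→(2,7,10)
g: translate: b→-1 (≡7 mod 4), so (2,7,10)→(2,-1,4)
g: reduced (well bottom): (2,-1,4) with a≤c, −a<b≤a
reduced forms (2, -1, 4) vs (2, -1, 4) ⇒ equivalent

yes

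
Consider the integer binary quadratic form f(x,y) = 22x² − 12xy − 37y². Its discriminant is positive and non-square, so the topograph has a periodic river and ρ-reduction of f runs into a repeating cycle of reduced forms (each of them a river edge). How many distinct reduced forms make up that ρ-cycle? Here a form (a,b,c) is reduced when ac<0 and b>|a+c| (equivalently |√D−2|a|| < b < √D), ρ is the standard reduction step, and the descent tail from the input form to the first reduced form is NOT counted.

D = 3400, ⌊√D⌋ = 58
descent: ρ → (-37,12,22)
descent: ρ → (22,32,-27)  [lands on river]
river: ρ → (-27,22,27)
river: ρ → (27,32,-22)
river: ρ → (-22,56,3)
river: ρ → (3,58,-3)
river: ρ → (-3,56,22)
ρ-cycle length = 6 (tail of 2 descent steps not counted)

6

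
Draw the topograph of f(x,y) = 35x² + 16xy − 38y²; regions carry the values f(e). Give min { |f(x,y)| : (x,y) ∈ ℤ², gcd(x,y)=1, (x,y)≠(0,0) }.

river: ρ → (-38,60,13)
river: ρ → (13,70,-13)
river: ρ → (-13,60,38)
river: ρ → (38,16,-35)
river: ρ → (-35,54,19)
river: ρ → (19,60,-26)
river: ρ → (-26,44,35)
river: ρ → (35,26,-35)
river: ρ → (-35,44,26)
river: ρ → (26,60,-19)
river: ρ → (-19,54,35)
river: ρ → (35,16,-38)
closes: descent 0, river 12
min |a| on river = 13

13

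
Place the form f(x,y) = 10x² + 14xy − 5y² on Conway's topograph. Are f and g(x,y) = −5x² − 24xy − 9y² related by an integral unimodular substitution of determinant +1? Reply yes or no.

D₁ = 396, D₂ = 396
river cycle of f (length 4): (-5, 16, 7), (7, 12, -9), (-9, 6, 10), (10, 14, -5)
river cycle of g (length 4): (-9, 6, 10), (10, 14, -5), (-5, 16, 7), (7, 12, -9)
cycles coincide ⇒ equivalent

yes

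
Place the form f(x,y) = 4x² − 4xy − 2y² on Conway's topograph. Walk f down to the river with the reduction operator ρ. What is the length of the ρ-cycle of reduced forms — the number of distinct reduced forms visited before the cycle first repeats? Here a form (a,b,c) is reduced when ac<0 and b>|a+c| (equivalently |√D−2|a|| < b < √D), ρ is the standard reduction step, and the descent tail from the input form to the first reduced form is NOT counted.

D = 48, ⌊√D⌋ = 6
descent: ρ → (-2,4,4)  [lands on river]
river: ρ → (4,4,-2)
ρ-cycle length = 2 (tail of 1 descent step not counted)

2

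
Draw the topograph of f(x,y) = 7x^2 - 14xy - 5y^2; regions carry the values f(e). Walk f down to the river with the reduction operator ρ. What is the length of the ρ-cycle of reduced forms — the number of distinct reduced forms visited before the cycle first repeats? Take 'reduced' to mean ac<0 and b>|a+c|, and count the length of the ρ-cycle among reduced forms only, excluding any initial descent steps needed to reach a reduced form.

D = 336, ⌊√D⌋ = 18
descent: ρ → (-5,14,7)  [lands on river]
river: ρ → (7,14,-5)
river: ρ → (-5,16,4)
river: ρ → (4,16,-5)
ρ-cycle length = 4 (tail of 1 descent step not counted)

4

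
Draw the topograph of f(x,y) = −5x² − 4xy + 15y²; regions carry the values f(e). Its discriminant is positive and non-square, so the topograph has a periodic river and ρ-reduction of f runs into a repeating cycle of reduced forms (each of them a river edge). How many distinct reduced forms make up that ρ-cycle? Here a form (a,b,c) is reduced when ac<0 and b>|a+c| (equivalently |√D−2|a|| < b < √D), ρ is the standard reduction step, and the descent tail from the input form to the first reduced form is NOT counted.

D = 316, ⌊√D⌋ = 17
descent: ρ → (15,4,-5)
descent: ρ → (-5,16,3)  [lands on river]
river: ρ → (3,14,-10)
river: ρ → (-10,6,7)
river: ρ → (7,8,-9)
river: ρ → (-9,10,6)
river: ρ → (6,14,-5)
ρ-cycle length = 6 (tail of 2 descent steps not counted)

6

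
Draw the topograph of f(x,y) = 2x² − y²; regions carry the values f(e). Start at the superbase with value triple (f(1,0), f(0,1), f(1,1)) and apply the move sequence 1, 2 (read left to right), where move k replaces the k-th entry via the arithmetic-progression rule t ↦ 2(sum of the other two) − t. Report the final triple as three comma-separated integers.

start (2,-1,1) = (f(1,0),f(0,1),f(1,1))
replace slot 1: 2·((-1)+1) − 2 = -2 → (-2,-1,1)
replace slot 2: 2·((-2)+1) − (-1) = -1 → (-2,-1,1)

-2,-1,1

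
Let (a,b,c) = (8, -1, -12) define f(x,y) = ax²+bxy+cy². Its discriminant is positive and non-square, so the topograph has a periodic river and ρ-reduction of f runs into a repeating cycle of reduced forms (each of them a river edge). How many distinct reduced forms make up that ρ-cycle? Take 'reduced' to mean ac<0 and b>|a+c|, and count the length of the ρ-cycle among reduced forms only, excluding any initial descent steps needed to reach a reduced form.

D = 385, ⌊√D⌋ = 19
descent: ρ → (-12,1,8)
descent: ρ → (8,15,-5)  [lands on river]
river: ρ → (-5,15,8)
river: ρ → (8,17,-3)
river: ρ → (-3,19,2)
river: ρ → (2,17,-12)
river: ρ → (-12,7,7)
river: ρ → (7,7,-12)
river: ρ → (-12,17,2)
river: ρ → (2,19,-3)
river: ρ → (-3,17,8)
ρ-cycle length = 10 (tail of 2 descent steps not counted)

10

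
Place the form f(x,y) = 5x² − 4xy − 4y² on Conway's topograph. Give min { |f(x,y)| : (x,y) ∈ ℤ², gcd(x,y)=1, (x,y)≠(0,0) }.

descent: ρ → (-4,4,5)  [lands on river]
river: ρ → (5,6,-3)
river: ρ → (-3,6,5)
river: ρ → (5,4,-4)
closes: descent 1, river 4
min |a| on river = 3

3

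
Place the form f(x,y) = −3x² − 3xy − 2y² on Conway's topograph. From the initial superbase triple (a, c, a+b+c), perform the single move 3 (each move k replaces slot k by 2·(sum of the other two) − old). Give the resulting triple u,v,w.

start (-3,-2,-8) = (f(1,0),f(0,1),f(1,1))
replace slot 3: 2·((-3)+(-2)) − (-8) = -2 → (-3,-2,-2)

-3,-2,-2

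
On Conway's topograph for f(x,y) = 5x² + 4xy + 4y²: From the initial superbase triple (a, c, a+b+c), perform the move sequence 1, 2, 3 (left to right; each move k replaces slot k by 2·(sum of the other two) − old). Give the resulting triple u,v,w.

start (5,4,13) = (f(1,0),f(0,1),f(1,1))
replace slot 1: 2·(4+13) − 5 = 29 → (29,4,13)
replace slot 2: 2·(29+13) − 4 = 80 → (29,80,13)
replace slot 3: 2·(29+80) − 13 = 205 → (29,80,205)

29,80,205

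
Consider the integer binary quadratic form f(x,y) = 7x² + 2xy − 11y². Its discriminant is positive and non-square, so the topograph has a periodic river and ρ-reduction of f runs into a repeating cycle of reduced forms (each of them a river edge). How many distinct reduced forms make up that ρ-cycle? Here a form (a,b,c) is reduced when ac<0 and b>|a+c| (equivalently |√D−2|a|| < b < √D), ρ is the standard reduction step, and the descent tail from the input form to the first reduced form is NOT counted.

D = 312, ⌊√D⌋ = 17
descent: ρ → (-11,-2,7)
descent: ρ → (7,16,-2)  [lands on river]
river: ρ → (-2,16,7)
river: ρ → (7,12,-6)
river: ρ → (-6,12,7)
ρ-cycle length = 4 (tail of 2 descent steps not counted)

4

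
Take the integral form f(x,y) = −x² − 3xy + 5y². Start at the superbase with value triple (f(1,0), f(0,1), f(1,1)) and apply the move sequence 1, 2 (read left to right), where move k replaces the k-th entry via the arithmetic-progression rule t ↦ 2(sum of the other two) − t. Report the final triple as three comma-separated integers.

start (-1,5,1) = (f(1,0),f(0,1),f(1,1))
replace slot 1: 2·(5+1) − (-1) = 13 → (13,5,1)
replace slot 2: 2·(13+1) − 5 = 23 → (13,23,1)

13,23,1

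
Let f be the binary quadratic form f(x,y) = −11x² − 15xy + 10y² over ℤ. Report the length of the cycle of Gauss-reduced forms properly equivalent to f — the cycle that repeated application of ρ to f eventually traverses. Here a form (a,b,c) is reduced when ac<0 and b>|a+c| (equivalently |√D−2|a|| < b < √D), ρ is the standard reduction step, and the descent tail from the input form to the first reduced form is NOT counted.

D = 665, ⌊√D⌋ = 25
descent: ρ → (10,15,-11)  [lands on river]
river: ρ → (-11,7,14)
river: ρ → (14,21,-4)
river: ρ → (-4,19,19)
river: ρ → (19,19,-4)
river: ρ → (-4,21,14)
river: ρ → (14,7,-11)
river: ρ → (-11,15,10)
river: ρ → (10,25,-1)
river: ρ → (-1,25,10)
ρ-cycle length = 10 (tail of 1 descent step not counted)

10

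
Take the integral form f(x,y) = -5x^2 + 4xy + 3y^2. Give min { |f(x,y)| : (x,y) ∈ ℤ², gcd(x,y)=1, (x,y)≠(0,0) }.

river: ρ → (3,8,-1)
river: ρ → (-1,8,3)
river: ρ → (3,4,-5)
river: ρ → (-5,6,2)
river: ρ → (2,6,-5)
river: ρ → (-5,4,3)
closes: descent 0, river 6
min |a| on river = 1

1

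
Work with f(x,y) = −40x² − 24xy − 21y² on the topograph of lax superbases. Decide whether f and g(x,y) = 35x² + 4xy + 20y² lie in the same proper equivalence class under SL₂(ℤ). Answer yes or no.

D₁ = -2784, D₂ = -2784
f is negative-definite; reduce −f:
−f: flip: (40,24,21)→(21,-24,40)
−f: translate: b→18 (≡-24 mod 42), so (21,-24,40)→(21,18,37)
−f: reduced (well bottom): (21,18,37) with a≤c, −a<b≤a
flip sign back: reduced form of f is (-21,-18,-37)
g: flip: (35,4,20)→(20,-4,35)
g: reduced (well bottom): (20,-4,35) with a≤c, −a<b≤a
reduced forms (-21, -18, -37) vs (20, -4, 35) ⇒ inequivalent

no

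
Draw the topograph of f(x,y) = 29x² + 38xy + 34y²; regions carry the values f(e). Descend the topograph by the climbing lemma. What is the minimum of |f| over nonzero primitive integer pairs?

translate: b→-20 (≡38 mod 58), so (29,38,34)→(29,-20,25)
flip: (29,-20,25)→(25,20,29)
reduced (well bottom): (25,20,29) with a≤c, −a<b≤a
well minimum = a = 25

25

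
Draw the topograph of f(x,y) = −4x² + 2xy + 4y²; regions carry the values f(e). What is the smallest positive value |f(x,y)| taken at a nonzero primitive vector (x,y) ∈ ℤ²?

river: ρ → (4,6,-2)
river: ρ → (-2,6,4)
river: ρ → (4,2,-4)
river: ρ → (-4,6,2)
river: ρ → (2,6,-4)
river: ρ → (-4,2,4)
closes: descent 0, river 6
min |a| on river = 2

2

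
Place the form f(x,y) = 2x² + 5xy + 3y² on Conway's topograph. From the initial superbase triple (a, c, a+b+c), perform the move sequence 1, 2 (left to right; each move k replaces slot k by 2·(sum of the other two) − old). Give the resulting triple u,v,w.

start (2,3,10) = (f(1,0),f(0,1),f(1,1))
replace slot 1: 2·(3+10) − 2 = 24 → (24,3,10)
replace slot 2: 2·(24+10) − 3 = 65 → (24,65,10)

24,65,10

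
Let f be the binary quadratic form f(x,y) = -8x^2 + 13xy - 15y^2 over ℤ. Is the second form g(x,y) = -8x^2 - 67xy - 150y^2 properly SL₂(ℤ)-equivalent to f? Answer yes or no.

D₁ = -311, D₂ = -311
f is negative-definite; reduce −f:
−f: translate: b→3 (≡-13 mod 16), so (8,-13,15)→(8,3,10)
−f: reduced (well bottom): (8,3,10) with a≤c, −a<b≤a
flip sign back: reduced form of f is (-8,-3,-10)
g is negative-definite; reduce −g:
−g: translate: b→3 (≡67 mod 16), so (8,67,150)→(8,3,10)
−g: reduced (well bottom): (8,3,10) with a≤c, −a<b≤a
flip sign back: reduced form of g is (-8,-3,-10)
reduced forms (-8, -3, -10) vs (-8, -3, -10) ⇒ equivalent

yes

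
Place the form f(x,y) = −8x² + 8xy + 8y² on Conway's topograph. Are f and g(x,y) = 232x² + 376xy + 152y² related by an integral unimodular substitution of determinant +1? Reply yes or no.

D₁ = 320, D₂ = 320
river cycle of f (length 2): (8, 8, -8), (-8, 8, 8)
river cycle of g (length 2): (8, 8, -8), (-8, 8, 8)
cycles coincide ⇒ equivalent

yes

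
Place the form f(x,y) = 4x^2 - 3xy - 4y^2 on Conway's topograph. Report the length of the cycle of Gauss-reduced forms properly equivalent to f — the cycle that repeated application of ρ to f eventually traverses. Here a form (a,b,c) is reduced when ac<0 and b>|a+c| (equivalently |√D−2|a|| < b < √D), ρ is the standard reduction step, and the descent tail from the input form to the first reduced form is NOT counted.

D = 73, ⌊√D⌋ = 8
descent: ρ → (-4,3,4)  [lands on river]
river: ρ → (4,5,-3)
river: ρ → (-3,7,2)
river: ρ → (2,5,-6)
river: ρ → (-6,7,1)
river: ρ → (1,7,-6)
river: ρ → (-6,5,2)
river: ρ → (2,7,-3)
river: ρ → (-3,5,4)
river: ρ → (4,3,-4)
river: ρ → (-4,5,3)
river: ρ → (3,7,-2)
river: ρ → (-2,5,6)
river: ρ → (6,7,-1)
river: ρ → (-1,7,6)
river: ρ → (6,5,-2)
river: ρ → (-2,7,3)
river: ρ → (3,5,-4)
ρ-cycle length = 18 (tail of 1 descent step not counted)

18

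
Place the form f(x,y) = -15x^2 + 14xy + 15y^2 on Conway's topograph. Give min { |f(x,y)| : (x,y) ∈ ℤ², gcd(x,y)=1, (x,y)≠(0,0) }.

river: ρ → (15,16,-14)
river: ρ → (-14,12,17)
river: ρ → (17,22,-9)
river: ρ → (-9,32,2)
river: ρ → (2,32,-9)
river: ρ → (-9,22,17)
river: ρ → (17,12,-14)
river: ρ → (-14,16,15)
river: ρ → (15,14,-15)
river: ρ → (-15,16,14)
river: ρ → (14,12,-17)
river: ρ → (-17,22,9)
river: ρ → (9,32,-2)
river: ρ → (-2,32,9)
river: ρ → (9,22,-17)
river: ρ → (-17,12,14)
river: ρ → (14,16,-15)
river: ρ → (-15,14,15)
closes: descent 0, river 18
min |a| on river = 2

2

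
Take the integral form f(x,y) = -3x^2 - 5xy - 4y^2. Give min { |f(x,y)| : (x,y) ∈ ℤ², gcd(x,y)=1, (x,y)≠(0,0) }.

translate: b→-1 (≡5 mod 6), so (3,5,4)→(3,-1,2)
flip: (3,-1,2)→(2,1,3)
reduced (well bottom): (2,1,3) with a≤c, −a<b≤a
well minimum |f| = |-2| = 2 (negative-definite)

2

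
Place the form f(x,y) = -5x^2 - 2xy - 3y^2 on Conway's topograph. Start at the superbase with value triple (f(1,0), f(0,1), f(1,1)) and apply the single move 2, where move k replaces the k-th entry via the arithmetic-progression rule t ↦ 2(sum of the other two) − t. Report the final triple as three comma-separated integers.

start (-5,-3,-10) = (f(1,0),f(0,1),f(1,1))
replace slot 2: 2·((-5)+(-10)) − (-3) = -27 → (-5,-27,-10)

-5,-27,-10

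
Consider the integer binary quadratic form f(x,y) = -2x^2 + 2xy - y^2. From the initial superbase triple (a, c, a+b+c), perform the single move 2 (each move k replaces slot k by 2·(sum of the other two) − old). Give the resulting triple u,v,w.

start (-2,-1,-1) = (f(1,0),f(0,1),f(1,1))
replace slot 2: 2·((-2)+(-1)) − (-1) = -5 → (-2,-5,-1)

-2,-5,-1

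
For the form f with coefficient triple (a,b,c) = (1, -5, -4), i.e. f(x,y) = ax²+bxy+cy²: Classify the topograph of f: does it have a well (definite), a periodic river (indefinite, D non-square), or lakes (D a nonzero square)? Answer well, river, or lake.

D = b²−4ac = (-5)² − 4·1·(-4) = 41
D > 0 non-square ⇒ indefinite ⇒ periodic river

river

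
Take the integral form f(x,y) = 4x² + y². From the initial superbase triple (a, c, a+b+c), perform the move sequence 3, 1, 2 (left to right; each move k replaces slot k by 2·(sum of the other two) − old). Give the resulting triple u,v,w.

start (4,1,5) = (f(1,0),f(0,1),f(1,1))
replace slot 3: 2·(4+1) − 5 = 5 → (4,1,5)
replace slot 1: 2·(1+5) − 4 = 8 → (8,1,5)
replace slot 2: 2·(8+5) − 1 = 25 → (8,25,5)

8,25,5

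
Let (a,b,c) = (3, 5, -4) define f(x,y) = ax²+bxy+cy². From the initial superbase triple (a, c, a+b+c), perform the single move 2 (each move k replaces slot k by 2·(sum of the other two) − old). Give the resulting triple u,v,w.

start (3,-4,4) = (f(1,0),f(0,1),f(1,1))
replace slot 2: 2·(3+4) − (-4) = 18 → (3,18,4)

3,18,4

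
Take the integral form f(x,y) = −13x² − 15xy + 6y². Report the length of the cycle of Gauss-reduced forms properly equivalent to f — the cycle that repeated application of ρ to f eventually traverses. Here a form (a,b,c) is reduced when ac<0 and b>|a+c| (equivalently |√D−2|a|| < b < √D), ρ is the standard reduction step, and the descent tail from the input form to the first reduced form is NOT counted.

D = 537, ⌊√D⌋ = 23
descent: ρ → (6,15,-13)  [lands on river]
river: ρ → (-13,11,8)
river: ρ → (8,21,-3)
river: ρ → (-3,21,8)
river: ρ → (8,11,-13)
river: ρ → (-13,15,6)
river: ρ → (6,21,-4)
river: ρ → (-4,19,11)
river: ρ → (11,3,-12)
river: ρ → (-12,21,2)
river: ρ → (2,23,-1)
river: ρ → (-1,23,2)
river: ρ → (2,21,-12)
river: ρ → (-12,3,11)
river: ρ → (11,19,-4)
river: ρ → (-4,21,6)
ρ-cycle length = 16 (tail of 1 descent step not counted)

16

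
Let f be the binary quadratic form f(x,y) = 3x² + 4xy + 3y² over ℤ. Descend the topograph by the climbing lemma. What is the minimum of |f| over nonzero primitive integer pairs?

translate: b→-2 (≡4 mod 6), so (3,4,3)→(3,-2,2)
flip: (3,-2,2)→(2,2,3)
reduced (well bottom): (2,2,3) with a≤c, −a<b≤a
well minimum = a = 2

2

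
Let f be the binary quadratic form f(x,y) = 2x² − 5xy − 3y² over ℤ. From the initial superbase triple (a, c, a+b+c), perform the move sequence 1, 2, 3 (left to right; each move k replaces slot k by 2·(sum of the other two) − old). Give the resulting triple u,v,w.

start (2,-3,-6) = (f(1,0),f(0,1),f(1,1))
replace slot 1: 2·((-3)+(-6)) − 2 = -20 → (-20,-3,-6)
replace slot 2: 2·((-20)+(-6)) − (-3) = -49 → (-20,-49,-6)
replace slot 3: 2·((-20)+(-49)) − (-6) = -132 → (-20,-49,-132)

-20,-49,-132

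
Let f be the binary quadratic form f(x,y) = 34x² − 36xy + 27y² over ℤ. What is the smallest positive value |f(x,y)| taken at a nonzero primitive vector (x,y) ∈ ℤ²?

translate: b→32 (≡-36 mod 68), so (34,-36,27)→(34,32,25)
flip: (34,32,25)→(25,-32,34)
translate: b→18 (≡-32 mod 50), so (25,-32,34)→(25,18,27)
reduced (well bottom): (25,18,27) with a≤c, −a<b≤a
well minimum = a = 25

25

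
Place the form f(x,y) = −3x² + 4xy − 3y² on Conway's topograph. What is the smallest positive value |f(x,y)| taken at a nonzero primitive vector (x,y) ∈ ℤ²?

translate: b→2 (≡-4 mod 6), so (3,-4,3)→(3,2,2)
flip: (3,2,2)→(2,-2,3)
translate: b→2 (≡-2 mod 4), so (2,-2,3)→(2,2,3)
reduced (well bottom): (2,2,3) with a≤c, −a<b≤a
well minimum |f| = |-2| = 2 (negative-definite)

2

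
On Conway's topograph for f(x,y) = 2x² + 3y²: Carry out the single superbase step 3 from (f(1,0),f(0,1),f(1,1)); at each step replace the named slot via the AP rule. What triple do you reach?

start (2,3,5) = (f(1,0),f(0,1),f(1,1))
replace slot 3: 2·(2+3) − 5 = 5 → (2,3,5)

2,3,5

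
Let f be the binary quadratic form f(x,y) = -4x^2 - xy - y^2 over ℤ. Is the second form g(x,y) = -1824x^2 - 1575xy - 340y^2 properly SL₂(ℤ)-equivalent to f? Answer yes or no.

D₁ = -15, D₂ = -15
f is negative-definite; reduce −f:
−f: flip: (4,1,1)→(1,-1,4)
−f: translate: b→1 (≡-1 mod 2), so (1,-1,4)→(1,1,4)
−f: reduced (well bottom): (1,1,4) with a≤c, −a<b≤a
flip sign back: reduced form of f is (-1,-1,-4)
g is negative-definite; reduce −g:
−g: flip: (1824,1575,340)→(340,-1575,1824)
−g: translate: b→-215 (≡-1575 mod 680), so (340,-1575,1824)→(340,-215,34)
−g: flip: (340,-215,34)→(34,215,340)
−g: translate: b→11 (≡215 mod 68), so (34,215,340)→(34,11,1)
−g: flip: (34,11,1)→(1,-11,34)
−g: translate: b→1 (≡-11 mod 2), so (1,-11,34)→(1,1,4)
−g: reduced (well bottom): (1,1,4) with a≤c, −a<b≤a
flip sign back: reduced form of g is (-1,-1,-4)
reduced forms (-1, -1, -4) vs (-1, -1, -4) ⇒ equivalent

yes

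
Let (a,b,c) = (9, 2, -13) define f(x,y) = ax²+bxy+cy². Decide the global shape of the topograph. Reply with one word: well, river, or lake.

D = b²−4ac = 2² − 4·9·(-13) = 472
D > 0 non-square ⇒ indefinite ⇒ periodic river

river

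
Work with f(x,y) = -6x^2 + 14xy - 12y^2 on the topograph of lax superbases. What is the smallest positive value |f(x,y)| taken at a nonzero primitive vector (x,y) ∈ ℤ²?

translate: b→-2 (≡-14 mod 12), so (6,-14,12)→(6,-2,4)
flip: (6,-2,4)→(4,2,6)
reduced (well bottom): (4,2,6) with a≤c, −a<b≤a
well minimum |f| = |-4| = 4 (negative-definite)

4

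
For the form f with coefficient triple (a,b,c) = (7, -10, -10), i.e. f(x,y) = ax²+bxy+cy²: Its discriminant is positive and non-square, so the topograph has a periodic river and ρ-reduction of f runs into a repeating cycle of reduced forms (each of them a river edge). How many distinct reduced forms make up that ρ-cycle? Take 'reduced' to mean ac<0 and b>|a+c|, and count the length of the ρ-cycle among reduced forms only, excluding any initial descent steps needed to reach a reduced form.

D = 380, ⌊√D⌋ = 19
descent: ρ → (-10,10,7)  [lands on river]
river: ρ → (7,18,-2)
river: ρ → (-2,18,7)
river: ρ → (7,10,-10)
ρ-cycle length = 4 (tail of 1 descent step not counted)

4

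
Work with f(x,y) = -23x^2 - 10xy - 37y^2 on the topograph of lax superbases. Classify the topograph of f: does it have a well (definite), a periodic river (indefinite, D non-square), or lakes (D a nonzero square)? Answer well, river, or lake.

D = b²−4ac = (-10)² − 4·(-23)·(-37) = -3304
D < 0 ⇒ definite ⇒ every region one sign ⇒ single well

well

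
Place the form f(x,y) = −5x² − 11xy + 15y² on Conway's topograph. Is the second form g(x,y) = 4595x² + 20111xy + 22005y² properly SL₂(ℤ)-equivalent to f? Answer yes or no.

D₁ = 421, D₂ = 421
river cycle of f (length 26): (15, 11, -5), (-5, 19, 3), (3, 17, -11), (-11, 5, 9), (9, 13, -7), (-7, 15, 7), (7, 13, -9), (-9, 5, 11), (11, 17, -3), (-3, 19, 5), … (16 more)
river cycle of g (length 26): (15, 11, -5), (-5, 19, 3), (3, 17, -11), (-11, 5, 9), (9, 13, -7), (-7, 15, 7), (7, 13, -9), (-9, 5, 11), (11, 17, -3), (-3, 19, 5), … (16 more)
cycles coincide ⇒ equivalent

yes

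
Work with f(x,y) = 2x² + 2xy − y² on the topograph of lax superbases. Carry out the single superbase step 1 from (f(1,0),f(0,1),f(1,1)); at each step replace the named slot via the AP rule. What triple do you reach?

start (2,-1,3) = (f(1,0),f(0,1),f(1,1))
replace slot 1: 2·((-1)+3) − 2 = 2 → (2,-1,3)

2,-1,3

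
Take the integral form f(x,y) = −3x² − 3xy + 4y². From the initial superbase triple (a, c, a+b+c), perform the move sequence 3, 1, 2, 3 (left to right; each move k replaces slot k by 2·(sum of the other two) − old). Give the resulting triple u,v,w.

start (-3,4,-2) = (f(1,0),f(0,1),f(1,1))
replace slot 3: 2·((-3)+4) − (-2) = 4 → (-3,4,4)
replace slot 1: 2·(4+4) − (-3) = 19 → (19,4,4)
replace slot 2: 2·(19+4) − 4 = 42 → (19,42,4)
replace slot 3: 2·(19+42) − 4 = 118 → (19,42,118)

19,42,118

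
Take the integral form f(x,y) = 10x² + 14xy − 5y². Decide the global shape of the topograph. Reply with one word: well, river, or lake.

D = b²−4ac = 14² − 4·10·(-5) = 396
D > 0 non-square ⇒ indefinite ⇒ periodic river

river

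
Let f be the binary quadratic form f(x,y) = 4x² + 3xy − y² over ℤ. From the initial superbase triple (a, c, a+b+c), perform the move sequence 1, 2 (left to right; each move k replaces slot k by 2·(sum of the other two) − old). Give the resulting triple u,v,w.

start (4,-1,6) = (f(1,0),f(0,1),f(1,1))
replace slot 1: 2·((-1)+6) − 4 = 6 → (6,-1,6)
replace slot 2: 2·(6+6) − (-1) = 25 → (6,25,6)

6,25,6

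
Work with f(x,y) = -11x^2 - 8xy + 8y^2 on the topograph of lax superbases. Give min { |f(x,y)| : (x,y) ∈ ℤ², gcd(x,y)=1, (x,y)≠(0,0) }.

descent: ρ → (8,8,-11)  [lands on river]
river: ρ → (-11,14,5)
river: ρ → (5,16,-8)
river: ρ → (-8,16,5)
river: ρ → (5,14,-11)
river: ρ → (-11,8,8)
closes: descent 1, river 6
min |a| on river = 5

5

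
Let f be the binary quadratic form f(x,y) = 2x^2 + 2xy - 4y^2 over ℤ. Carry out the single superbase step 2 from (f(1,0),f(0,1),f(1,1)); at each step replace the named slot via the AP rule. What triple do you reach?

start (2,-4,0) = (f(1,0),f(0,1),f(1,1))
replace slot 2: 2·(2+0) − (-4) = 8 → (2,8,0)

2,8,0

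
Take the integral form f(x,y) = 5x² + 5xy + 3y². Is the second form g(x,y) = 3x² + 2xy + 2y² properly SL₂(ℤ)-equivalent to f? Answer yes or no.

D₁ = -35, D₂ = -20
discriminants differ ⇒ not SL₂(ℤ)-equivalent

no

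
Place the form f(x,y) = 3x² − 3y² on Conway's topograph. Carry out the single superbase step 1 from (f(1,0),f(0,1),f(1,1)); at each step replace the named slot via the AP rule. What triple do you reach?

start (3,-3,0) = (f(1,0),f(0,1),f(1,1))
replace slot 1: 2·((-3)+0) − 3 = -9 → (-9,-3,0)

-9,-3,0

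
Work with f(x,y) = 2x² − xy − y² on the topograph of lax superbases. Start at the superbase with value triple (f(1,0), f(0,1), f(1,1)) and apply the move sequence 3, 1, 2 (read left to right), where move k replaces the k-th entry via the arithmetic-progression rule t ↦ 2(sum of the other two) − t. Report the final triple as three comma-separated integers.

start (2,-1,0) = (f(1,0),f(0,1),f(1,1))
replace slot 3: 2·(2+(-1)) − 0 = 2 → (2,-1,2)
replace slot 1: 2·((-1)+2) − 2 = 0 → (0,-1,2)
replace slot 2: 2·(0+2) − (-1) = 5 → (0,5,2)

0,5,2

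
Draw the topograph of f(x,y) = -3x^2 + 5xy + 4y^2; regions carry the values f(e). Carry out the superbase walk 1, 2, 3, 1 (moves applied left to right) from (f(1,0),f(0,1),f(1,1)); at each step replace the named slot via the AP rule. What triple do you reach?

start (-3,4,6) = (f(1,0),f(0,1),f(1,1))
replace slot 1: 2·(4+6) − (-3) = 23 → (23,4,6)
replace slot 2: 2·(23+6) − 4 = 54 → (23,54,6)
replace slot 3: 2·(23+54) − 6 = 148 → (23,54,148)
replace slot 1: 2·(54+148) − 23 = 381 → (381,54,148)

381,54,148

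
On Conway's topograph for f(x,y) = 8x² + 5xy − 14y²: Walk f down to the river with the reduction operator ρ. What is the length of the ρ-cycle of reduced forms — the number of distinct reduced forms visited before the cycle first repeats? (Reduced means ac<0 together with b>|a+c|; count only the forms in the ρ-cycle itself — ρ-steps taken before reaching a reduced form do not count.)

D = 473, ⌊√D⌋ = 21
descent: ρ → (-14,-5,8)
descent: ρ → (8,21,-1)  [lands on river]
river: ρ → (-1,21,8)
river: ρ → (8,11,-11)
river: ρ → (-11,11,8)
ρ-cycle length = 4 (tail of 2 descent steps not counted)

4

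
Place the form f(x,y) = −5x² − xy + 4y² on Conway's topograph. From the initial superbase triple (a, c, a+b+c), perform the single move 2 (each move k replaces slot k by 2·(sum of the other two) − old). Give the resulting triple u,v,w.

start (-5,4,-2) = (f(1,0),f(0,1),f(1,1))
replace slot 2: 2·((-5)+(-2)) − 4 = -18 → (-5,-18,-2)

-5,-18,-2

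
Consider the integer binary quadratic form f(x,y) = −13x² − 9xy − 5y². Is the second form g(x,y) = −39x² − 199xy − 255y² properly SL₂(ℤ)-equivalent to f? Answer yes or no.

D₁ = -179, D₂ = -179
f is negative-definite; reduce −f:
−f: flip: (13,9,5)→(5,-9,13)
−f: translate: b→1 (≡-9 mod 10), so (5,-9,13)→(5,1,9)
−f: reduced (well bottom): (5,1,9) with a≤c, −a<b≤a
flip sign back: reduced form of f is (-5,-1,-9)
g is negative-definite; reduce −g:
−g: translate: b→-35 (≡199 mod 78), so (39,199,255)→(39,-35,9)
−g: flip: (39,-35,9)→(9,35,39)
−g: translate: b→-1 (≡35 mod 18), so (9,35,39)→(9,-1,5)
−g: flip: (9,-1,5)→(5,1,9)
−g: reduced (well bottom): (5,1,9) with a≤c, −a<b≤a
flip sign back: reduced form of g is (-5,-1,-9)
reduced forms (-5, -1, -9) vs (-5, -1, -9) ⇒ equivalent

yes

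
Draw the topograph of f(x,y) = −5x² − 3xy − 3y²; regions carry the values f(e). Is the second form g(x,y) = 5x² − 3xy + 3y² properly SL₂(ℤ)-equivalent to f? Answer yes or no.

D₁ = -51, D₂ = -51
f is negative-definite; reduce −f:
−f: flip: (5,3,3)→(3,-3,5)
−f: translate: b→3 (≡-3 mod 6), so (3,-3,5)→(3,3,5)
−f: reduced (well bottom): (3,3,5) with a≤c, −a<b≤a
flip sign back: reduced form of f is (-3,-3,-5)
g: flip: (5,-3,3)→(3,3,5)
g: reduced (well bottom): (3,3,5) with a≤c, −a<b≤a
reduced forms (-3, -3, -5) vs (3, 3, 5) ⇒ inequivalent

no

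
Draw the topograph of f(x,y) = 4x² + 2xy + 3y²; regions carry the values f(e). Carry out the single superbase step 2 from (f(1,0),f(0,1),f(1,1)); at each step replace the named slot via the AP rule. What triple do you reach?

start (4,3,9) = (f(1,0),f(0,1),f(1,1))
replace slot 2: 2·(4+9) − 3 = 23 → (4,23,9)

4,23,9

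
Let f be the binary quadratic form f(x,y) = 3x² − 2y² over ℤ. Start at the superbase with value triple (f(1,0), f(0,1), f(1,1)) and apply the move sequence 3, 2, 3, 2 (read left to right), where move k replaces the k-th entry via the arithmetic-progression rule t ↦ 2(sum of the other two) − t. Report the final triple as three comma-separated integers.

start (3,-2,1) = (f(1,0),f(0,1),f(1,1))
replace slot 3: 2·(3+(-2)) − 1 = 1 → (3,-2,1)
replace slot 2: 2·(3+1) − (-2) = 10 → (3,10,1)
replace slot 3: 2·(3+10) − 1 = 25 → (3,10,25)
replace slot 2: 2·(3+25) − 10 = 46 → (3,46,25)

3,46,25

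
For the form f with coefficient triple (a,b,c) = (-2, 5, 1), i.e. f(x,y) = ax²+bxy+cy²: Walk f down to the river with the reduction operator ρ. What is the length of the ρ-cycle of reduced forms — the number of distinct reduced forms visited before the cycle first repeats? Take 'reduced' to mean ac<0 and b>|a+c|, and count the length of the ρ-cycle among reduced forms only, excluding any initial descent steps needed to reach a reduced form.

D = 33, ⌊√D⌋ = 5
river: ρ → (1,5,-2)
river: ρ → (-2,3,3)
river: ρ → (3,3,-2)
river: ρ → (-2,5,1)
ρ-cycle length = 4 (tail of 0 descent steps not counted)

4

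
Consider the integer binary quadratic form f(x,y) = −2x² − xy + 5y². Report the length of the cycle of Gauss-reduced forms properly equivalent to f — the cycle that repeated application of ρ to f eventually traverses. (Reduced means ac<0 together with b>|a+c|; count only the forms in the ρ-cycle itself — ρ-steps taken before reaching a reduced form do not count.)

D = 41, ⌊√D⌋ = 6
descent: ρ → (5,1,-2)
descent: ρ → (-2,3,4)  [lands on river]
river: ρ → (4,5,-1)
river: ρ → (-1,5,4)
river: ρ → (4,3,-2)
river: ρ → (-2,5,2)
river: ρ → (2,3,-4)
river: ρ → (-4,5,1)
river: ρ → (1,5,-4)
river: ρ → (-4,3,2)
river: ρ → (2,5,-2)
ρ-cycle length = 10 (tail of 2 descent steps not counted)

10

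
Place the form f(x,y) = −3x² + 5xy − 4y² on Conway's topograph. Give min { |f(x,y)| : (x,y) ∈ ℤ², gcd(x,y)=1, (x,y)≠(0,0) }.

translate: b→1 (≡-5 mod 6), so (3,-5,4)→(3,1,2)
flip: (3,1,2)→(2,-1,3)
reduced (well bottom): (2,-1,3) with a≤c, −a<b≤a
well minimum |f| = |-2| = 2 (negative-definite)

2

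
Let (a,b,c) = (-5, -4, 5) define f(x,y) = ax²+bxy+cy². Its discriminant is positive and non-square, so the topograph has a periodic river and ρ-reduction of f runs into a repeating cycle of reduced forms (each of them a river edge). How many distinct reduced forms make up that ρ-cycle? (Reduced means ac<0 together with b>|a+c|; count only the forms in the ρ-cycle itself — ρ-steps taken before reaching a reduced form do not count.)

D = 116, ⌊√D⌋ = 10
descent: ρ → (5,4,-5)  [lands on river]
river: ρ → (-5,6,4)
river: ρ → (4,10,-1)
river: ρ → (-1,10,4)
river: ρ → (4,6,-5)
river: ρ → (-5,4,5)
river: ρ → (5,6,-4)
river: ρ → (-4,10,1)
river: ρ → (1,10,-4)
river: ρ → (-4,6,5)
ρ-cycle length = 10 (tail of 1 descent step not counted)

10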